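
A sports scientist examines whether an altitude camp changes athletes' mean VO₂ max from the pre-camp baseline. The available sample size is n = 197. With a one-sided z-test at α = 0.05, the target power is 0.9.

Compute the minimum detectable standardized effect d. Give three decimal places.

Required noncentrality: δ = z_{0.05} + z_{0.10} = 1.645 + 1.282 = 2.926.
δ = d·√n ⇒ d = δ/√n = 2.926/√197 = 0.2085.

d ≈ 0.208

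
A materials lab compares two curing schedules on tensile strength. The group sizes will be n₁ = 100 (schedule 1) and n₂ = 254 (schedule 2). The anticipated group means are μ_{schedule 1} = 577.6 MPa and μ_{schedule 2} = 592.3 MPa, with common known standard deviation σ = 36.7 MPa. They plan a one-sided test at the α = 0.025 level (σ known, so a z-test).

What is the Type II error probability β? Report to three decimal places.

β ≈ 0.076

Standardized effect: d = |μ_{schedule 1} − μ_{schedule 2}| / σ = |577.6 − 592.3| / 36.7 = 0.4005
Noncentrality parameter: λ = d / √(1/n₁ + 1/n₂) = 0.4005 / √(1/100 + 1/254) = 3.3929
Critical value for a one-sided test at α = 0.025: z_α = 1.960.
Power = Φ(λ − 1.960) = Φ(1.433) = 0.9241.
Type II error: β = 1 − power = 1 − 0.9241 = 0.0759.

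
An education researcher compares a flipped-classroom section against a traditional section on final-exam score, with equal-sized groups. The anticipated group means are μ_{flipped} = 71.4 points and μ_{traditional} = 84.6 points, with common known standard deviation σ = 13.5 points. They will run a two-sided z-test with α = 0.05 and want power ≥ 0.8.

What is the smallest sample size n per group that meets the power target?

n = 17 per group

Standardized effect: d = |μ_{flipped} − μ_{traditional}| / σ = |71.4 − 84.6| / 13.5 = 0.9778
For power 0.8 need Φ(δ − z_{0.025}) = 0.8, so δ = z_{0.025} + z_{0.20} = 1.960 + 0.842 = 2.802.
(The Φ(−δ − z_{α/2}) term is vanishingly small for δ > 0 and is dropped in the standard sample-size formula.)
δ = d·√(n/2) ⇒ n = 2(δ/d)² = 2 × (2.802 / 0.9778)² = 16.42.
Rounding up, n = 17 per group.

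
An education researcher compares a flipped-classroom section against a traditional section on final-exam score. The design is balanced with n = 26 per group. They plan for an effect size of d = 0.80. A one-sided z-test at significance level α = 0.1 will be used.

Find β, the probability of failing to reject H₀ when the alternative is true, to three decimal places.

Noncentrality parameter: δ = d·√(n/2) = 0.80 × √(26/2) = 2.8844
Critical value for a one-sided test at α = 0.1: z_α = 1.282.
Power = Φ(δ − 1.282) = Φ(1.603) = 0.9455.
Type II error: β = 1 − power = 1 − 0.9455 = 0.0545.

β ≈ 0.054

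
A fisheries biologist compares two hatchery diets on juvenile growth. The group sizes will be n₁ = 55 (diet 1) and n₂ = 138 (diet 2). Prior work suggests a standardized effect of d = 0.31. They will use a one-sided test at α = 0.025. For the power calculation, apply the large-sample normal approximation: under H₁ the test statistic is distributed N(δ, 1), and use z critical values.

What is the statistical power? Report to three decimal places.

Noncentrality parameter: δ = d / √(1/n₁ + 1/n₂) = 0.31 / √(1/55 + 1/138) = 1.9440
One-sided α = 0.025 → critical value z_{0.025} = 1.960.
Power = P(Z > 1.960 − δ) = Φ(-0.016) = 0.4936.

Power ≈ 0.494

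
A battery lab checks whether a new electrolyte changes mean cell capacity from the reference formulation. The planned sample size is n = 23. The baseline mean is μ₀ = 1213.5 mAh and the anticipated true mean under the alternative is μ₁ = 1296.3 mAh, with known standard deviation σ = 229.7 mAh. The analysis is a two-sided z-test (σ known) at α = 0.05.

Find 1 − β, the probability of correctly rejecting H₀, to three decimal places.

Power ≈ 0.409

Standardized effect: d = |μ₁ − μ₀| / σ = |1296.3 − 1213.5| / 229.7 = 0.3605
Noncentrality parameter: δ = d·√n = 0.3605 × √23 = 1.7288
Critical value for a two-sided test at α = 0.05: z_{α/2} = 1.960.
Power = Φ(δ − 1.960) + Φ(−δ − 1.960) = Φ(-0.231) + Φ(-3.689) = 0.4086 + 0.0001 = 0.4087.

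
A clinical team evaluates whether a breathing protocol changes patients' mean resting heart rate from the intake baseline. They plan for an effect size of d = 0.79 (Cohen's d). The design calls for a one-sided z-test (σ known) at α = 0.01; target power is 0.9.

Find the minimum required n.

Set Φ(δ − 2.326) = 0.9; then δ − 2.326 = Φ⁻¹(0.9) = 1.282, giving δ = 3.608.
δ = d·√n ⇒ n = (δ/d)² = (3.608 / 0.79)² = 20.86.
Round up to the next whole unit.

n = 21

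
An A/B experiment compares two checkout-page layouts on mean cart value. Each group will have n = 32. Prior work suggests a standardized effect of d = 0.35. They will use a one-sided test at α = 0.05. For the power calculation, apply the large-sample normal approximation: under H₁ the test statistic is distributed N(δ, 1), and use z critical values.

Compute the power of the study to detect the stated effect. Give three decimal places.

Noncentrality parameter: δ = d·√(n/2) = 0.35 × √(32/2) = 1.4000
One-sided α = 0.05 → critical value z_{0.05} = 1.645.
Power = Φ(δ − 1.645) = Φ(-0.245) = 0.4033.

Power ≈ 0.403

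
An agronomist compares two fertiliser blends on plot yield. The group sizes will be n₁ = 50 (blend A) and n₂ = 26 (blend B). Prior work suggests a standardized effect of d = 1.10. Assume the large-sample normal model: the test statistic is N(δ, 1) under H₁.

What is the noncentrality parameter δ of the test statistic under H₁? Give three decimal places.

The noncentrality parameter scales effect size by the design's sample-size factor: δ = d / √(1/n₁ + 1/n₂) = 1.10 / √(1/50 + 1/26) = 4.5494

δ ≈ 4.549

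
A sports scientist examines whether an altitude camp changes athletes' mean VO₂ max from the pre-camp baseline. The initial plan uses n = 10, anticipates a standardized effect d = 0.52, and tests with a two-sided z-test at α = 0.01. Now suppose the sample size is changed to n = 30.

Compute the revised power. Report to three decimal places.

With n = 30: δ = d·√n = 0.52 × √30 = 2.8482. Critical value z_{0.005} = 2.576.
Revised power = Φ(δ − 2.576) + Φ(−δ − 2.576) = Φ(0.272) + Φ(-5.424) = 0.6073 + 0.0000 = 0.6073.

Power ≈ 0.607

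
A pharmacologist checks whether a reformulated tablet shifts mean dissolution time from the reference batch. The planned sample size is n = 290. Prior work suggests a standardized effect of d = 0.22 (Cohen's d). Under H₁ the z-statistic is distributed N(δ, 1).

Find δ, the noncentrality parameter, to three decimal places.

δ ≈ 3.746

The noncentrality parameter scales effect size by the design's sample-size factor: δ = d·√n = 0.22 × √290 = 3.7465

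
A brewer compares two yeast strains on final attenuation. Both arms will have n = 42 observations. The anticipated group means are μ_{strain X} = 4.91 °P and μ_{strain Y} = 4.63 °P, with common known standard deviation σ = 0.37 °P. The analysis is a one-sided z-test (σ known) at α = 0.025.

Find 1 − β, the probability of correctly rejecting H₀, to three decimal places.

Standardized effect: d = |μ_{strain X} − μ_{strain Y}| / σ = |4.91 − 4.63| / 0.37 = 0.7568
Noncentrality parameter: δ = d·√(n/2) = 0.7568 × √(42/2) = 3.4679
Critical value for a one-sided test at α = 0.025: z_α = 1.960.
Power = P(Z > 1.960 − δ) = Φ(1.508) = 0.9342.

Power ≈ 0.934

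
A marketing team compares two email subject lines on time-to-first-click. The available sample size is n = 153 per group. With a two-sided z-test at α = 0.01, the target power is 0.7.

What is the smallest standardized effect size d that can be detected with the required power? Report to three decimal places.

Need Φ(δ − 2.576) = 0.7, so δ = 2.576 + 0.524 = 3.100.
(The second rejection-region term Φ(−δ − z_{α/2}) is negligible and dropped.)
δ = d·√(n/2) ⇒ d = δ/√(n/2) = 3.100/√(153/2) = 0.3545.

d ≈ 0.354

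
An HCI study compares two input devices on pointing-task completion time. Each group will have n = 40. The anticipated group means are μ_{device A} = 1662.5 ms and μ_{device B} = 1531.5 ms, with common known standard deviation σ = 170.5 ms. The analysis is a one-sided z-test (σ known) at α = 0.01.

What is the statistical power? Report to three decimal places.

Power ≈ 0.866

Standardized effect: d = |μ_{device A} − μ_{device B}| / σ = |1662.5 − 1531.5| / 170.5 = 0.7683
Noncentrality parameter: δ = d·√(n/2) = 0.7683 × √(40/2) = 3.4361
Critical value for a one-sided test at α = 0.01: z_α = 2.326.
Power = Φ(δ − 2.326) = Φ(1.110) = 0.8664.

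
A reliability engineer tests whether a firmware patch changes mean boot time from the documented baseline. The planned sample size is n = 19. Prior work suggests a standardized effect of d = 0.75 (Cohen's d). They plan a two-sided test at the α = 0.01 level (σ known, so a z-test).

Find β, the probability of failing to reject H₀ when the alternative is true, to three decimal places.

β ≈ 0.244

Noncentrality parameter: δ = d·√n = 0.75 × √19 = 3.2692
Critical value for a two-sided test at α = 0.01: z_{α/2} = 2.576.
Power = Φ(δ − 2.576) + Φ(−δ − 2.576) = Φ(0.693) + Φ(-5.845) = 0.7560 + 0.0000 = 0.7560.
Type II error: β = 1 − power = 1 − 0.7560 = 0.2440.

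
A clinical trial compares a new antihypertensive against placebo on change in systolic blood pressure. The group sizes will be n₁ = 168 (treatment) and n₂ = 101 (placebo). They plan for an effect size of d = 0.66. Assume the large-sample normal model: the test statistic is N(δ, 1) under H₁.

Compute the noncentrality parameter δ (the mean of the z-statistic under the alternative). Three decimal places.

δ ≈ 5.242

δ = d / √(1/n₁ + 1/n₂) = 0.66 / √(1/168 + 1/101) = 5.2418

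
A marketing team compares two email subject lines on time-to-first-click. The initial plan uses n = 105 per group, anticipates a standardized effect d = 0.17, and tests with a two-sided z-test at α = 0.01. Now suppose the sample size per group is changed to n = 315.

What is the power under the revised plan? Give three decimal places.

With n = 315 per group: δ = d·√(n/2) = 0.17 × √(315/2) = 2.1335. Critical value z_{0.005} = 2.576.
Revised power = Φ(δ − 2.576) + Φ(−δ − 2.576) = Φ(-0.442) + Φ(-4.709) = 0.3291 + 0.0000 = 0.3291.

Power ≈ 0.329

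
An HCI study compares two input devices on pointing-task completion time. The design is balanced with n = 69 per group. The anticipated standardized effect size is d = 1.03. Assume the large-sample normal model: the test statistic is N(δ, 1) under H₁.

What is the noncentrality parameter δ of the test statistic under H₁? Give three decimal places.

δ = d·√(n/2) = 1.03 × √(69/2) = 6.0499

δ ≈ 6.050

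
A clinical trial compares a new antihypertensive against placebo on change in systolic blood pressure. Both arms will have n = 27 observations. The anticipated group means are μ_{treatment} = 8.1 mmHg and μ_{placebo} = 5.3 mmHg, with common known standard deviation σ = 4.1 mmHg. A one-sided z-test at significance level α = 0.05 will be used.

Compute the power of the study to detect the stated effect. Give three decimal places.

Standardized effect: d = |μ_{treatment} − μ_{placebo}| / σ = |8.1 − 5.3| / 4.1 = 0.6829
Noncentrality parameter: δ = d·√(n/2) = 0.6829 × √(27/2) = 2.5092
One-sided α = 0.05 → critical value z_{0.05} = 1.645.
Power = P(Z > 1.645 − δ) = Φ(0.864) = 0.8063.

Power ≈ 0.806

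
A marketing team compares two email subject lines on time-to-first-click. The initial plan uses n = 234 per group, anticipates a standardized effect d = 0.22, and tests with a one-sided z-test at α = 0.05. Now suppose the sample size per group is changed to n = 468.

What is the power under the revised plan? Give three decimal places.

With n = 468 per group: δ = d·√(n/2) = 0.22 × √(468/2) = 3.3654. Critical value z_{0.05} = 1.645.
Revised power = Φ(δ − 1.645) = Φ(1.720) = 0.9573.

Power ≈ 0.957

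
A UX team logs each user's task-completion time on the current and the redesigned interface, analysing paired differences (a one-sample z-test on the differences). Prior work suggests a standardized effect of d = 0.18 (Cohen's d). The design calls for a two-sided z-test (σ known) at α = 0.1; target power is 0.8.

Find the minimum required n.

Set Φ(δ − 1.645) = 0.8; then δ − 1.645 = Φ⁻¹(0.8) = 0.842, giving δ = 2.486.
(The Φ(−δ − z_{α/2}) term is vanishingly small for δ > 0 and is dropped in the standard sample-size formula.)
δ = d·√n ⇒ n = (δ/d)² = (2.486 / 0.18)² = 190.82.
Round up to the next whole unit.

n = 191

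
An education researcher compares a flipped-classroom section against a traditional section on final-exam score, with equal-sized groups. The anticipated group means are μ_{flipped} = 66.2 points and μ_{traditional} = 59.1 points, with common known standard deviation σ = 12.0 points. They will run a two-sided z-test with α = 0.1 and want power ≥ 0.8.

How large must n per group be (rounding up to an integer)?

Standardized effect: d = |μ_{flipped} − μ_{traditional}| / σ = |66.2 − 59.1| / 12.0 = 0.5917
For power 0.8 need Φ(δ − z_{0.05}) = 0.8, so δ = z_{0.05} + z_{0.20} = 1.645 + 0.842 = 2.486.
(For δ > 0 the lower-tail rejection region contributes negligibly to power, so the one-term inversion is standard.)
δ = d·√(n/2) ⇒ n = 2(δ/d)² = 2 × (2.486 / 0.5917)² = 35.32.
Rounding up, n = 36 per group.

n = 36 per group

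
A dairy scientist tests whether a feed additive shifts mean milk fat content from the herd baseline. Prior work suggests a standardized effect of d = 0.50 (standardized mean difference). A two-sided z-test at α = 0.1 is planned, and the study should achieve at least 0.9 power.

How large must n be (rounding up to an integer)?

For power 0.9 need Φ(δ − z_{0.05}) = 0.9, so δ = z_{0.05} + z_{0.10} = 1.645 + 1.282 = 2.926.
(Ignoring the negligible lower-tail rejection probability gives the usual closed-form inversion.)
δ = d·√n ⇒ n = (δ/d)² = (2.926 / 0.50)² = 34.26.
Rounding up, n = 35.

n = 35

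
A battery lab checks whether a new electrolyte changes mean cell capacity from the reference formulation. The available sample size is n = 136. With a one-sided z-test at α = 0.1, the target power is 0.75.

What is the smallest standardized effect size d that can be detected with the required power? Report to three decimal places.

d ≈ 0.168

Required noncentrality: δ = z_{0.1} + z_{0.25} = 1.282 + 0.674 = 1.956.
δ = d·√n ⇒ d = δ/√n = 1.956/√136 = 0.1677.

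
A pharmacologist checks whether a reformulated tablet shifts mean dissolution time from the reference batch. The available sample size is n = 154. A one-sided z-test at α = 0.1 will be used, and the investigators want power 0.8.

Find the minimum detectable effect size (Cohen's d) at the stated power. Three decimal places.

d ≈ 0.171

Required noncentrality: δ = z_{0.1} + z_{0.20} = 1.282 + 0.842 = 2.123.
δ = d·√n ⇒ d = δ/√n = 2.123/√154 = 0.1711.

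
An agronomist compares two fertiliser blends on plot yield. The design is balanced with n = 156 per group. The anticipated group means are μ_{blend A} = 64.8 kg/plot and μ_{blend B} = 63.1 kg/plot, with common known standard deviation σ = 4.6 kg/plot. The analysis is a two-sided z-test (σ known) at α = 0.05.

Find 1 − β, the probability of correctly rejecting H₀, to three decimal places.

Power ≈ 0.904

Standardized effect: d = |μ_{blend A} − μ_{blend B}| / σ = |64.8 − 63.1| / 4.6 = 0.3696
Noncentrality parameter: δ = d·√(n/2) = 0.3696 × √(156/2) = 3.2639
Critical value for a two-sided test at α = 0.05: z_{α/2} = 1.960.
Power = Φ(δ − 1.960) + Φ(−δ − 1.960) = Φ(1.304) + Φ(-5.224) = 0.9039 + 0.0000 = 0.9039.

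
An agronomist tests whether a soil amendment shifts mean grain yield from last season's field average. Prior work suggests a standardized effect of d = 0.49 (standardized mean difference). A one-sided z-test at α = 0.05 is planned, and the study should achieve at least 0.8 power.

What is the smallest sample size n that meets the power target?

n = 26

Set Φ(δ − 1.645) = 0.8; then δ − 1.645 = Φ⁻¹(0.8) = 0.842, giving δ = 2.486.
δ = d·√n ⇒ n = (δ/d)² = (2.486 / 0.49)² = 25.75.
Rounding up, n = 26.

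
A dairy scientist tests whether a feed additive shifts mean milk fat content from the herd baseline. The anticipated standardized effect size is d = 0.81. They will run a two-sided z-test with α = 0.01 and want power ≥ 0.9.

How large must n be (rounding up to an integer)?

Set Φ(δ − 2.576) = 0.9; then δ − 2.576 = Φ⁻¹(0.9) = 1.282, giving δ = 3.857.
(Ignoring the negligible lower-tail rejection probability gives the usual closed-form inversion.)
δ = d·√n ⇒ n = (δ/d)² = (3.857 / 0.81)² = 22.68.
Round up to the next whole unit.

n = 23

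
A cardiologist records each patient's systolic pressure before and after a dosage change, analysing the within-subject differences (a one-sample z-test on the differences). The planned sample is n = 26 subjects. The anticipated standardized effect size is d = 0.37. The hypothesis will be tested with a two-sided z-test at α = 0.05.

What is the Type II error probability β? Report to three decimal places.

Noncentrality parameter: δ = d·√n = 0.37 × √26 = 1.8866
Critical value for a two-sided test at α = 0.05: z_{α/2} = 1.960.
Power = Φ(δ − 1.960) + Φ(−δ − 1.960) = Φ(-0.073) + Φ(-3.847) = 0.4708 + 0.0001 = 0.4708.
Type II error: β = 1 − power = 1 − 0.4708 = 0.5292.

β ≈ 0.529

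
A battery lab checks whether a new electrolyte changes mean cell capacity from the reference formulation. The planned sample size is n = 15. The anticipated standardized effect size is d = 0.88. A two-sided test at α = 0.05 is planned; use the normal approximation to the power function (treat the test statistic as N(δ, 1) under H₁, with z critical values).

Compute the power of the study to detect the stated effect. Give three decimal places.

Power ≈ 0.926

Noncentrality parameter: δ = d·√n = 0.88 × √15 = 3.4082
Critical value for a two-sided test at α = 0.05: z_{α/2} = 1.960.
Power = Φ(δ − 1.960) + Φ(−δ − 1.960) = Φ(1.448) + Φ(-5.368) = 0.9262 + 0.0000 = 0.9262.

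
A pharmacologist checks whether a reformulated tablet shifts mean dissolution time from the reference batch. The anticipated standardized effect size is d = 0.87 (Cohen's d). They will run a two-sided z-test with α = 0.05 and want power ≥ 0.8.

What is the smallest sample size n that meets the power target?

For power 0.8 need Φ(δ − z_{0.025}) = 0.8, so δ = z_{0.025} + z_{0.20} = 1.960 + 0.842 = 2.802.
(Ignoring the negligible lower-tail rejection probability gives the usual closed-form inversion.)
δ = d·√n ⇒ n = (δ/d)² = (2.802 / 0.87)² = 10.37.
Round up to the next whole unit.

n = 11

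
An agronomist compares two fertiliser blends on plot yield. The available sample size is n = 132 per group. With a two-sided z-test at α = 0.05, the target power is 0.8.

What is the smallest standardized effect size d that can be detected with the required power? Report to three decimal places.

Need Φ(δ − 1.960) = 0.8, so δ = 1.960 + 0.842 = 2.802.
(The second rejection-region term Φ(−δ − z_{α/2}) is negligible and dropped.)
δ = d·√(n/2) ⇒ d = δ/√(n/2) = 2.802/√(132/2) = 0.3449.

d ≈ 0.345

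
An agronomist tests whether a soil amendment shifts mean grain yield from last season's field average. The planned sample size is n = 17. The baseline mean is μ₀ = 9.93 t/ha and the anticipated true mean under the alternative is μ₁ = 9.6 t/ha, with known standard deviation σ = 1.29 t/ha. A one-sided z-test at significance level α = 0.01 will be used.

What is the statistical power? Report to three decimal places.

Standardized effect: d = |μ₁ − μ₀| / σ = |9.6 − 9.93| / 1.29 = 0.2558
Noncentrality parameter: δ = d·√n = 0.2558 × √17 = 1.0547
Critical value for a one-sided test at α = 0.01: z_α = 2.326.
Power = Φ(δ − 2.326) = Φ(-1.272) = 0.1018.

Power ≈ 0.102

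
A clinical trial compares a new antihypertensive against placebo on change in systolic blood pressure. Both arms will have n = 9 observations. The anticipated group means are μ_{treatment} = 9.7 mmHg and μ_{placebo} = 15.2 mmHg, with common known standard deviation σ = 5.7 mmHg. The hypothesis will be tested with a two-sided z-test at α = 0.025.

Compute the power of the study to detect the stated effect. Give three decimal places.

Power ≈ 0.423

Standardized effect: d = |μ_{treatment} − μ_{placebo}| / σ = |9.7 − 15.2| / 5.7 = 0.9649
Noncentrality parameter: δ = d·√(n/2) = 0.9649 × √(9/2) = 2.0469
Critical value for a two-sided test at α = 0.025: z_{α/2} = 2.241.
Power = Φ(δ − 2.241) + Φ(−δ − 2.241) = Φ(-0.195) + Φ(-4.288) = 0.4229 + 0.0000 = 0.4229.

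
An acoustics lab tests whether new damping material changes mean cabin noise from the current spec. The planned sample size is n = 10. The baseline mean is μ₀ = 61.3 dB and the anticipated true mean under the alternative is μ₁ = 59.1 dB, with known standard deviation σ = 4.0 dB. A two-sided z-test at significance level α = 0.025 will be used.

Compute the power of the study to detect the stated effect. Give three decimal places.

Power ≈ 0.308

Standardized effect: d = |μ₁ − μ₀| / σ = |59.1 − 61.3| / 4.0 = 0.5500
Noncentrality parameter: δ = d·√n = 0.5500 × √10 = 1.7393
Two-sided α = 0.025 → critical value z_{0.0125} = 2.241.
Power = Φ(δ − 2.241) + Φ(−δ − 2.241) = Φ(-0.502) + Φ(-3.981) = 0.3078 + 0.0000 = 0.3078.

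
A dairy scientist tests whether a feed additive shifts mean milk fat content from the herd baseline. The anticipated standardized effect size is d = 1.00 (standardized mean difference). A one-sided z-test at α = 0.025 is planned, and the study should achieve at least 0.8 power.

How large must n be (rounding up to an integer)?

n = 8

For power 0.8 need Φ(δ − z_{0.025}) = 0.8, so δ = z_{0.025} + z_{0.20} = 1.960 + 0.842 = 2.802.
δ = d·√n ⇒ n = (δ/d)² = (2.802 / 1.00)² = 7.85.
Rounding up, n = 8.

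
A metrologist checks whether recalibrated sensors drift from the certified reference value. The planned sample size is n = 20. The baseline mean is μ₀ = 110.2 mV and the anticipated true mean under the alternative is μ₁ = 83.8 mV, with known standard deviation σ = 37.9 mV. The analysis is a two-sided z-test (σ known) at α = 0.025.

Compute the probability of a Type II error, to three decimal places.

Standardized effect: d = |μ₁ − μ₀| / σ = |83.8 − 110.2| / 37.9 = 0.6966
Noncentrality parameter: δ = d·√n = 0.6966 × √20 = 3.1152
Critical value for a two-sided test at α = 0.025: z_{α/2} = 2.241.
Power = Φ(δ − 2.241) + Φ(−δ − 2.241) = Φ(0.874) + Φ(-5.357) = 0.8089 + 0.0000 = 0.8089.
Type II error: β = 1 − power = 1 − 0.8089 = 0.1911.

β ≈ 0.191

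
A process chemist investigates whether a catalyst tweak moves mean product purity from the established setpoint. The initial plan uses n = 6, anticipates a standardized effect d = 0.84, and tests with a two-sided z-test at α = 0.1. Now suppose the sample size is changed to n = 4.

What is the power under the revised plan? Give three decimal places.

Power ≈ 0.514

With n = 4: δ = d·√n = 0.84 × √4 = 1.6800. Critical value z_{0.05} = 1.645.
Revised power = Φ(δ − 1.645) + Φ(−δ − 1.645) = Φ(0.035) + Φ(-3.325) = 0.5140 + 0.0004 = 0.5145.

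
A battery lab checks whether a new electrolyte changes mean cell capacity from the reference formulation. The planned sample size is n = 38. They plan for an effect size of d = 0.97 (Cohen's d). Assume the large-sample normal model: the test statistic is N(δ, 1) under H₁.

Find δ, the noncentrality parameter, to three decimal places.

The noncentrality parameter scales effect size by the design's sample-size factor: δ = d·√n = 0.97 × √38 = 5.9795

δ ≈ 5.979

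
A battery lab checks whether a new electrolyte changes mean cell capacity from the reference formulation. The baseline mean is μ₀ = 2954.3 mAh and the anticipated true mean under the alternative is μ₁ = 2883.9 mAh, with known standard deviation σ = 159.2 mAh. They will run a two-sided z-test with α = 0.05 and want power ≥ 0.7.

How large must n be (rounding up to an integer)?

Standardized effect: d = |μ₁ − μ₀| / σ = |2883.9 − 2954.3| / 159.2 = 0.4422
For power 0.7 need Φ(δ − z_{0.025}) = 0.7, so δ = z_{0.025} + z_{0.30} = 1.960 + 0.524 = 2.484.
(The Φ(−δ − z_{α/2}) term is vanishingly small for δ > 0 and is dropped in the standard sample-size formula.)
δ = d·√n ⇒ n = (δ/d)² = (2.484 / 0.4422)² = 31.56.
Rounding up, n = 32.

n = 32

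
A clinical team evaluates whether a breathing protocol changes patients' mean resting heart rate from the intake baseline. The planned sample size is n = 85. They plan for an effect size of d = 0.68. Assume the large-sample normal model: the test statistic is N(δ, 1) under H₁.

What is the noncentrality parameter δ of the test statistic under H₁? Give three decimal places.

δ ≈ 6.269

δ = d·√n = 0.68 × √85 = 6.2693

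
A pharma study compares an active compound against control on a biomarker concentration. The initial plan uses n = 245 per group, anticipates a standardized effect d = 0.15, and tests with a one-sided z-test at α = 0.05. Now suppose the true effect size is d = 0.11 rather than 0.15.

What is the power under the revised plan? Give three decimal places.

With d = 0.11: δ = d·√(n/2) = 0.11 × √(245/2) = 1.2175. Critical value z_{0.05} = 1.645.
Revised power = Φ(δ − 1.645) = Φ(-0.427) = 0.3346.

Power ≈ 0.335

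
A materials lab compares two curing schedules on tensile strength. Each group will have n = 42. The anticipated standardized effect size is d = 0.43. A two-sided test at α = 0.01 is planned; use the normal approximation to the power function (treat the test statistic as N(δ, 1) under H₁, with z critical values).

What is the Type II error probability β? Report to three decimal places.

β ≈ 0.728

Noncentrality parameter: δ = d·√(n/2) = 0.43 × √(42/2) = 1.9705
Two-sided α = 0.01 → critical value z_{0.005} = 2.576.
Power = Φ(δ − 2.576) + Φ(−δ − 2.576) = Φ(-0.605) + Φ(-4.546) = 0.2725 + 0.0000 = 0.2725.
Type II error: β = 1 − power = 1 − 0.2725 = 0.7275.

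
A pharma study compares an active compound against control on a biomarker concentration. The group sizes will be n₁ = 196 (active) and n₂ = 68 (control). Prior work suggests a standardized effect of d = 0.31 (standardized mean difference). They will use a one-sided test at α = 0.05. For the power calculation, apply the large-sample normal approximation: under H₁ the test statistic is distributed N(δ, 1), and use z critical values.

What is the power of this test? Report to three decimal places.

Noncentrality parameter: δ = d / √(1/n₁ + 1/n₂) = 0.31 / √(1/196 + 1/68) = 2.2026
One-sided α = 0.05 → critical value z_{0.05} = 1.645.
Power = Φ(δ − 1.645) = Φ(0.558) = 0.7115.

Power ≈ 0.712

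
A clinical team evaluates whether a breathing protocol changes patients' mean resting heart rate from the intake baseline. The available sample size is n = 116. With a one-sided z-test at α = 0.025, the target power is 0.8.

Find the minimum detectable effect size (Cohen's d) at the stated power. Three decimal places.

d ≈ 0.260

Need Φ(δ − 1.960) = 0.8, so δ = 1.960 + 0.842 = 2.802.
δ = d·√n ⇒ d = δ/√n = 2.802/√116 = 0.2601.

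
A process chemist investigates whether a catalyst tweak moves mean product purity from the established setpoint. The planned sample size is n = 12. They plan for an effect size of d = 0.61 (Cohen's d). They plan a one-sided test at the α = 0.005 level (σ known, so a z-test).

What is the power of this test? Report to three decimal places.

Noncentrality parameter: δ = d·√n = 0.61 × √12 = 2.1131
Critical value for a one-sided test at α = 0.005: z_α = 2.576.
Power = P(Z > 2.576 − δ) = Φ(-0.463) = 0.3218.

Power ≈ 0.322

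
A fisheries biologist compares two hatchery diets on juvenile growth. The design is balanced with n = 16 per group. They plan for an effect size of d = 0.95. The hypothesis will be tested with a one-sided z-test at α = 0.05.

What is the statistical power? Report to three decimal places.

Power ≈ 0.851

Noncentrality parameter: δ = d·√(n/2) = 0.95 × √(16/2) = 2.6870
One-sided α = 0.05 → critical value z_{0.05} = 1.645.
Power = P(Z > 1.645 − δ) = Φ(1.042) = 0.8513.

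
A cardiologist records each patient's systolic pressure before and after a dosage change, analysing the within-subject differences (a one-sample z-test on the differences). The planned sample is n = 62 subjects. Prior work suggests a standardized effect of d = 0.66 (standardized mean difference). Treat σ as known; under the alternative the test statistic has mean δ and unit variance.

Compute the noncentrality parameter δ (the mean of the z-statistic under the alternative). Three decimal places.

δ ≈ 5.197

The noncentrality parameter scales effect size by the design's sample-size factor: δ = d·√n = 0.66 × √62 = 5.1968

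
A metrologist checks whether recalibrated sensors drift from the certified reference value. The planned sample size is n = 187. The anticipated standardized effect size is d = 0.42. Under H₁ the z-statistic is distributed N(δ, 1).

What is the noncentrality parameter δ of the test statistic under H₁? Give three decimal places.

δ = d·√n = 0.42 × √187 = 5.7434

δ ≈ 5.743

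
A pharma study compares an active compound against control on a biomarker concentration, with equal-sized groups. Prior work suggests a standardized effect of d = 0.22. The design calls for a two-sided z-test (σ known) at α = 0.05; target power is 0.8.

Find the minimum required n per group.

Set Φ(δ − 1.960) = 0.8; then δ − 1.960 = Φ⁻¹(0.8) = 0.842, giving δ = 2.802.
(Ignoring the negligible lower-tail rejection probability gives the usual closed-form inversion.)
δ = d·√(n/2) ⇒ n = 2(δ/d)² = 2 × (2.802 / 0.22)² = 324.33.
Rounding up, n = 325 per group.

n = 325 per group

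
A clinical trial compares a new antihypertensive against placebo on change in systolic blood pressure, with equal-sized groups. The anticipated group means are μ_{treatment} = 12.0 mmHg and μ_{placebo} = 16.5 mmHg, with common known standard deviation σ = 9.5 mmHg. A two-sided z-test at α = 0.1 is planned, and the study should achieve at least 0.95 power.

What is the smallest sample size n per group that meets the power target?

Standardized effect: d = |μ_{treatment} − μ_{placebo}| / σ = |12.0 − 16.5| / 9.5 = 0.4737
For power 0.95 need Φ(δ − z_{0.05}) = 0.95, so δ = z_{0.05} + z_{0.05} = 1.645 + 1.645 = 3.290.
(The Φ(−δ − z_{α/2}) term is vanishingly small for δ > 0 and is dropped in the standard sample-size formula.)
δ = d·√(n/2) ⇒ n = 2(δ/d)² = 2 × (3.290 / 0.4737)² = 96.46.
Rounding up, n = 97 per group.

n = 97 per group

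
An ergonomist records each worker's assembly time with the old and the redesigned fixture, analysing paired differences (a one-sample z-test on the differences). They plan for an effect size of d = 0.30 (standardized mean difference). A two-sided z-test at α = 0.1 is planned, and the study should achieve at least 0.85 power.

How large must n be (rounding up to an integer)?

n = 80

For power 0.85 need Φ(δ − z_{0.05}) = 0.85, so δ = z_{0.05} + z_{0.15} = 1.645 + 1.036 = 2.681.
(For δ > 0 the lower-tail rejection region contributes negligibly to power, so the one-term inversion is standard.)
δ = d·√n ⇒ n = (δ/d)² = (2.681 / 0.30)² = 79.88.
Round up to the next whole unit.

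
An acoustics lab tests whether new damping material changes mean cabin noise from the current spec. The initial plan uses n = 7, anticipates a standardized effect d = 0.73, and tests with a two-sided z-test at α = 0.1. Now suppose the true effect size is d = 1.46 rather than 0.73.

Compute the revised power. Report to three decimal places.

With d = 1.46: δ = d·√n = 1.46 × √7 = 3.8628. Critical value z_{0.05} = 1.645.
Revised power = Φ(δ − 1.645) + Φ(−δ − 1.645) = Φ(2.218) + Φ(-5.508) = 0.9867 + 0.0000 = 0.9867.

Power ≈ 0.987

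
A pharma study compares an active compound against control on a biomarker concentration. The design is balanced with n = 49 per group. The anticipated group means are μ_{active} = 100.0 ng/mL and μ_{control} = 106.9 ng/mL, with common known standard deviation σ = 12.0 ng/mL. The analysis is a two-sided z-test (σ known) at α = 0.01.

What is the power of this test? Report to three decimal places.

Power ≈ 0.607

Standardized effect: d = |μ_{active} − μ_{control}| / σ = |100.0 − 106.9| / 12.0 = 0.5750
Noncentrality parameter: δ = d·√(n/2) = 0.5750 × √(49/2) = 2.8461
Two-sided α = 0.01 → critical value z_{0.005} = 2.576.
Power = Φ(δ − 2.576) + Φ(−δ − 2.576) = Φ(0.270) + Φ(-5.422) = 0.6065 + 0.0000 = 0.6065.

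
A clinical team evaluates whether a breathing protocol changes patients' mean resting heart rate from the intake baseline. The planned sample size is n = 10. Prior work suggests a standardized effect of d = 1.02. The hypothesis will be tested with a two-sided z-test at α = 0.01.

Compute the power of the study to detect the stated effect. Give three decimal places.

Power ≈ 0.742

Noncentrality parameter: δ = d·√n = 1.02 × √10 = 3.2255
Two-sided α = 0.01 → critical value z_{0.005} = 2.576.
Power = Φ(δ − 2.576) + Φ(−δ − 2.576) = Φ(0.650) + Φ(-5.801) = 0.7421 + 0.0000 = 0.7421.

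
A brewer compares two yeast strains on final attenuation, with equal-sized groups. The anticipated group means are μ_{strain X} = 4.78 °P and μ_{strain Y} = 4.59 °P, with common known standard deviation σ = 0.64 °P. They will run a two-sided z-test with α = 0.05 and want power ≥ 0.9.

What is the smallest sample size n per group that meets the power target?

n = 239 per group

Standardized effect: d = |μ_{strain X} − μ_{strain Y}| / σ = |4.78 − 4.59| / 0.64 = 0.2969
For power 0.9 need Φ(δ − z_{0.025}) = 0.9, so δ = z_{0.025} + z_{0.10} = 1.960 + 1.282 = 3.242.
(The Φ(−δ − z_{α/2}) term is vanishingly small for δ > 0 and is dropped in the standard sample-size formula.)
δ = d·√(n/2) ⇒ n = 2(δ/d)² = 2 × (3.242 / 0.2969)² = 238.44.
Round up to the next whole unit.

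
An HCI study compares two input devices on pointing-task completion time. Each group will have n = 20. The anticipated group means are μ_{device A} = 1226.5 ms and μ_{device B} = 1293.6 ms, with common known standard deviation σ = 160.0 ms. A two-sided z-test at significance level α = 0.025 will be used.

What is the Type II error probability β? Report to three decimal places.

β ≈ 0.820

Standardized effect: d = |μ_{device A} − μ_{device B}| / σ = |1226.5 − 1293.6| / 160.0 = 0.4194
Noncentrality parameter: δ = d·√(n/2) = 0.4194 × √(20/2) = 1.3262
Critical value for a two-sided test at α = 0.025: z_{α/2} = 2.241.
Power = Φ(δ − 2.241) + Φ(−δ − 2.241) = Φ(-0.915) + Φ(-3.568) = 0.1800 + 0.0002 = 0.1802.
Type II error: β = 1 − power = 1 − 0.1802 = 0.8198.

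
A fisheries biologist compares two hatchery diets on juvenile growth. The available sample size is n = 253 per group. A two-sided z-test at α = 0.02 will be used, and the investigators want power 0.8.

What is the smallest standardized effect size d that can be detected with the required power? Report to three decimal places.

d ≈ 0.282

Need Φ(δ − 2.326) = 0.8, so δ = 2.326 + 0.842 = 3.168.
(Lower-tail contribution to power is negligible for δ > 0.)
δ = d·√(n/2) ⇒ d = δ/√(n/2) = 3.168/√(253/2) = 0.2817.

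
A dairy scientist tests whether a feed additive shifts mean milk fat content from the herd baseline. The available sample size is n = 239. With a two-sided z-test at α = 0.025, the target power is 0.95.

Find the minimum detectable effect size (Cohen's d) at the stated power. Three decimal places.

Need Φ(δ − 2.241) = 0.95, so δ = 2.241 + 1.645 = 3.886.
(Lower-tail contribution to power is negligible for δ > 0.)
δ = d·√n ⇒ d = δ/√n = 3.886/√239 = 0.2514.

d ≈ 0.251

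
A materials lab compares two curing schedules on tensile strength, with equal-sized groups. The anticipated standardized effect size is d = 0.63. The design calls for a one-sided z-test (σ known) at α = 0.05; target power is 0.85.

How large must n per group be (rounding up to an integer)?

For power 0.85 need Φ(δ − z_{0.05}) = 0.85, so δ = z_{0.05} + z_{0.15} = 1.645 + 1.036 = 2.681.
δ = d·√(n/2) ⇒ n = 2(δ/d)² = 2 × (2.681 / 0.63)² = 36.23.
Rounding up, n = 37 per group.

n = 37 per group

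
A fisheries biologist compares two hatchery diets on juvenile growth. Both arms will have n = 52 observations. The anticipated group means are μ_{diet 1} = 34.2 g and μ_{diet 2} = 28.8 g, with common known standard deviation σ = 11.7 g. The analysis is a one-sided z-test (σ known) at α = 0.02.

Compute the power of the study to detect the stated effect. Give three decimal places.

Power ≈ 0.618

Standardized effect: d = |μ_{diet 1} − μ_{diet 2}| / σ = |34.2 − 28.8| / 11.7 = 0.4615
Noncentrality parameter: δ = d·√(n/2) = 0.4615 × √(52/2) = 2.3534
Critical value for a one-sided test at α = 0.02: z_α = 2.054.
Power = Φ(δ − 2.054) = Φ(0.300) = 0.6178.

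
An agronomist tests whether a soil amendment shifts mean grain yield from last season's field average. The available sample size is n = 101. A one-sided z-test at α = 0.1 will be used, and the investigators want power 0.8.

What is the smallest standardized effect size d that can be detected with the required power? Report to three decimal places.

d ≈ 0.211

Need Φ(δ − 1.282) = 0.8, so δ = 1.282 + 0.842 = 2.123.
δ = d·√n ⇒ d = δ/√n = 2.123/√101 = 0.2113.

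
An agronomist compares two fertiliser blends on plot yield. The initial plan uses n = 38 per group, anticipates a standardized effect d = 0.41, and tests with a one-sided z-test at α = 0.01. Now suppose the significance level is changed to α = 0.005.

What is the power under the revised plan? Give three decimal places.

Power ≈ 0.215

δ = d·√(n/2) = 0.41 × √(38/2) = 1.7871 (unchanged). New critical value: z_{0.005} = 2.576.
Revised power = P(Z > 2.576 − δ) = Φ(-0.789) = 0.2151.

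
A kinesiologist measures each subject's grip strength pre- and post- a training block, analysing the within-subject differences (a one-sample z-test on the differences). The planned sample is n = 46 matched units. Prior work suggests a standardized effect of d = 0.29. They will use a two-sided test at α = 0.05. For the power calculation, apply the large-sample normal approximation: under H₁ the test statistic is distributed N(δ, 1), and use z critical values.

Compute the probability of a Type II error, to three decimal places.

β ≈ 0.497

Noncentrality parameter: δ = d·√n = 0.29 × √46 = 1.9669
Two-sided α = 0.05 → critical value z_{0.025} = 1.960.
Power = Φ(δ − 1.960) + Φ(−δ − 1.960) = Φ(0.007) + Φ(-3.927) = 0.5028 + 0.0000 = 0.5028.
Type II error: β = 1 − power = 1 − 0.5028 = 0.4972.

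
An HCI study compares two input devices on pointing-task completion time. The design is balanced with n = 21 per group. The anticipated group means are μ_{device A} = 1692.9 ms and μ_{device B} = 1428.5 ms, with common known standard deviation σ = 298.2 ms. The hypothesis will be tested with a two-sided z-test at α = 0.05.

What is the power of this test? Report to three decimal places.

Power ≈ 0.819

Standardized effect: d = |μ_{device A} − μ_{device B}| / σ = |1692.9 − 1428.5| / 298.2 = 0.8867
Noncentrality parameter: δ = d·√(n/2) = 0.8867 × √(21/2) = 2.8731
Critical value for a two-sided test at α = 0.05: z_{α/2} = 1.960.
Power = Φ(δ − 1.960) + Φ(−δ − 1.960) = Φ(0.913) + Φ(-4.833) = 0.8194 + 0.0000 = 0.8194.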